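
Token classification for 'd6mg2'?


Pattern: letter/underscore followed by alphanumerics, not a keyword
Type: IDENTIFIER


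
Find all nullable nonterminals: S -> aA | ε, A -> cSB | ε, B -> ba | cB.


A nonterminal is nullable iff some alternative derives ε (directly, or every symbol in it is nullable)
Nullable: {A, S}


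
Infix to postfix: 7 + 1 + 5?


Left to right (same or higher precedence on left)
Postfix: 7 1 + 5 +


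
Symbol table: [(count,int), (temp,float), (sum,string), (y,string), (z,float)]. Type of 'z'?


Lookup 'z' → type float


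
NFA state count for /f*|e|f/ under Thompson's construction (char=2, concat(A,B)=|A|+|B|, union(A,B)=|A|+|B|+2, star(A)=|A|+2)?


Syntax tree has 3 char leaf(s), 2 union(s), 1 star(s)
chars contribute 3×2 = 6; each union adds +2; each star adds +2
Total: 6 + 4 + 2 = 12 states


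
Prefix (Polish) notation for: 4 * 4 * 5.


left-to-right (same/higher precedence on left): tree is (* (* 4 4) 5)
Prefix: * * 4 4 5


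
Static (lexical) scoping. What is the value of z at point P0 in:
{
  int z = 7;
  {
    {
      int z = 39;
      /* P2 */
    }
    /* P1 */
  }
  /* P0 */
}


z declared in the same block as P0
z = 7


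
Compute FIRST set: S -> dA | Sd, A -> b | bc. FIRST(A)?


Per alternative of A: FIRST(b) = {b}; FIRST(bc) = {b}
FIRST(A) = {b}


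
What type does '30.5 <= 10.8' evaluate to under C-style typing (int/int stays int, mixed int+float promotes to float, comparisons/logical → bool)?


Operand types: float <= float
Rule: comparison yields bool
Result type: bool


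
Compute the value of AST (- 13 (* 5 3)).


Evaluate inner: (* 5 3) = 15
Evaluate root: (- 13 15) = -2
Result: -2


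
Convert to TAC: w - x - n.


Break into single-operator statements:
t1 = w - x
t2 = t1 - n


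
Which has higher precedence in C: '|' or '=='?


'==' is equality (level 6); '|' is bitwise OR (level 3)
Higher level binds tighter
'==' has higher precedence than '|'


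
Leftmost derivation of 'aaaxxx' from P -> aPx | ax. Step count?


Derivation: P => aPx => aaPxx => aaaxxx
Steps: 3


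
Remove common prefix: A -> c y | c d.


Common prefix: 'c'
Factored: A -> c A', A' -> y | d


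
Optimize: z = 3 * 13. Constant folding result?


3 * 13 = 39 at compile time
Optimized: z = 39


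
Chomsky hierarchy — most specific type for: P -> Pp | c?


Left-linear: every RHS is a terminal or one nonterminal followed by a terminal
Classification: Type 3 (Regular)


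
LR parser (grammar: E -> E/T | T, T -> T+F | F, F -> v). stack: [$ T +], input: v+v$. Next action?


no handle; shift 'v'
Action: shift


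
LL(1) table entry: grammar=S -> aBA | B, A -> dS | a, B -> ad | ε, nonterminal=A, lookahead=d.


For [A, d]: 'd' ∈ FIRST(dS)
Entry: A -> dS


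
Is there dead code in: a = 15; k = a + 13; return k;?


a is read by k's definition; k is returned
No dead code


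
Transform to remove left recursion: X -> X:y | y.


Left-recursive alternatives: X:y; non-recursive: y
Introduce X': X -> yX', X' -> :yX' | ε


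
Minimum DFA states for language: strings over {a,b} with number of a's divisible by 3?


Track (count of a) mod 3: states 0..2, accept at 0
Minimal DFA: 3 states


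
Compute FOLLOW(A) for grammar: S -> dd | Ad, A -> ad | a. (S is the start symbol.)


$ ∈ FOLLOW(S). For each A -> αBβ: add FIRST(β)\{ε} to FOLLOW(B); if β nullable, add FOLLOW(A).
FOLLOW(A) = {d}


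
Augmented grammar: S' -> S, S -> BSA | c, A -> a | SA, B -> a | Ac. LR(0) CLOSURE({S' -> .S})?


Start: S' -> .S
For each item with dot before a nonterminal B, add B -> .γ for every B-production
Closure: [S' -> .S, S -> .BSA, S -> .c, B -> .a, B -> .Ac, A -> .a, A -> .SA]


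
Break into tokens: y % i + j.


Scan left to right, longest-match per lexeme
Tokens: ID(y), OP(%), ID(i), OP(+), ID(j)


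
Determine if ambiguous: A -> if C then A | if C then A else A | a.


dangling else: 'if C then if C then a else a' parses two ways
Ambiguous


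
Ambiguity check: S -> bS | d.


right-linear, alternatives start with distinct terminals 'b' vs 'd': unique leftmost derivation
Unambiguous


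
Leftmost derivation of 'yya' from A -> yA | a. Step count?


Derivation: A => yA => yyA => yya
Steps: 3


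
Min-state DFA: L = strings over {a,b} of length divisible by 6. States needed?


Track length mod 6: states 0..5, accept at 0
Minimal DFA: 6 states


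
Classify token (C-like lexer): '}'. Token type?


Pattern: delimiter/punctuation
Type: PUNCTUATION


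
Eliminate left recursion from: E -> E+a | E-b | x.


Left-recursive alternatives: E+a, E-b; non-recursive: x
Introduce E': E -> xE', E' -> +aE' | -bE' | ε


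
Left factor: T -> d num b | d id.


Common prefix: 'd'
Factored: T -> d T', T' -> num b | id


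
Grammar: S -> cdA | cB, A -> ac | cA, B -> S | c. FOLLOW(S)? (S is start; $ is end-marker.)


$ ∈ FOLLOW(S). For each A -> αBβ: add FIRST(β)\{ε} to FOLLOW(B); if β nullable, add FOLLOW(A).
FOLLOW(S) = {$}


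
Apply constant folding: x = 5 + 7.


5 + 7 = 12 at compile time
Optimized: x = 12


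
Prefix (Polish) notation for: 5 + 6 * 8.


'*' binds tighter: tree is (+ 5 (* 6 8))
Prefix: + 5 * 6 8


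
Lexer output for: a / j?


Scan left to right, longest-match per lexeme
Tokens: ID(a), OP(/), ID(j)


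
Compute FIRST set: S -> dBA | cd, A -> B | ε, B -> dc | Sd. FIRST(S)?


Per alternative of S: FIRST(dBA) = {d}; FIRST(cd) = {c}
FIRST(S) = {c, d}


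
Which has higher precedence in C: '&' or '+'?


'+' is additive (level 9); '&' is bitwise AND (level 5)
Higher level binds tighter
'+' has higher precedence than '&'


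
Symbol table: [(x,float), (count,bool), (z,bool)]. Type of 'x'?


Lookup 'x' → type float


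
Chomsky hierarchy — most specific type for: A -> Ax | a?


Left-linear: every RHS is a terminal or one nonterminal followed by a terminal
Classification: Type 3 (Regular)


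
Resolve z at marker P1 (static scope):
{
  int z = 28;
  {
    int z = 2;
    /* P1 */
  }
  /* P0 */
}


z declared in the same block as P1
z = 2


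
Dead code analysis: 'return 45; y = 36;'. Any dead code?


statement follows a return and is unreachable
Dead: 'y = 36'


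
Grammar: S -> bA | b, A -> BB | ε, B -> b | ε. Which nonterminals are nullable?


A nonterminal is nullable iff some alternative derives ε (directly, or every symbol in it is nullable)
Nullable: {A, B}


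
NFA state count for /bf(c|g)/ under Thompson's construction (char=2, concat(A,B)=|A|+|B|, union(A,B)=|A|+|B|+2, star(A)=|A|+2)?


Syntax tree has 4 char leaf(s), 1 union(s), 0 star(s)
chars contribute 4×2 = 8; each union adds +2; each star adds +2
Total: 8 + 2 + 0 = 10 states


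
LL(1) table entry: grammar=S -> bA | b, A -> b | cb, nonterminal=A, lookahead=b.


For [A, b]: 'b' ∈ FIRST(b)
Entry: A -> b


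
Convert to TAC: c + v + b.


Break into single-operator statements:
t1 = c + v
t2 = t1 + b


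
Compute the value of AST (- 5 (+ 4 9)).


Evaluate inner: (+ 4 9) = 13
Evaluate root: (- 5 13) = -8
Result: -8


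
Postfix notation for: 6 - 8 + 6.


Left to right (same or higher precedence on left)
Postfix: 6 8 - 6 +


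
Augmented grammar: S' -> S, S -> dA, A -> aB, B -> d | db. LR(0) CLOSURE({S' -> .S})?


Start: S' -> .S
For each item with dot before a nonterminal B, add B -> .γ for every B-production
Closure: [S' -> .S, S -> .dA]


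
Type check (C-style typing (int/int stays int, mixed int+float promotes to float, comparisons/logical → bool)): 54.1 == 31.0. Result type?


Operand types: float == float
Rule: comparison yields bool
Result type: bool


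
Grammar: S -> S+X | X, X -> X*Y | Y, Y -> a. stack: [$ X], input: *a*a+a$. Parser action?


shift '*' to continue X -> X*Y
Action: shift


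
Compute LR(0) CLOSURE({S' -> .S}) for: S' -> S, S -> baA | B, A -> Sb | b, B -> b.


Start: S' -> .S
For each item with dot before a nonterminal B, add B -> .γ for every B-production
Closure: [S' -> .S, S -> .baA, S -> .B, B -> .b]


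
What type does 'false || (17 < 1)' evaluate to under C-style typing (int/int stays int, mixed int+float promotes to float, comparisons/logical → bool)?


Operand types: bool || bool
Rule: logical operators take bool operands and yield bool
Result type: bool


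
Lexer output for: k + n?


Scan left to right, longest-match per lexeme
Tokens: ID(k), OP(+), ID(n)


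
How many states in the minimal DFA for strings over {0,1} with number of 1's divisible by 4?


Track (count of 1) mod 4: states 0..3, accept at 0
Minimal DFA: 4 states


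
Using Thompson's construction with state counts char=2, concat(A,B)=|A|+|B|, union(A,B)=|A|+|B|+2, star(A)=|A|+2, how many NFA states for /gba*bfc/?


Syntax tree has 6 char leaf(s), 0 union(s), 1 star(s)
chars contribute 6×2 = 12; each union adds +2; each star adds +2
Total: 12 + 0 + 2 = 14 states


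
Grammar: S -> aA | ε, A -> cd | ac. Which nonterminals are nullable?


A nonterminal is nullable iff some alternative derives ε (directly, or every symbol in it is nullable)
Nullable: {S}


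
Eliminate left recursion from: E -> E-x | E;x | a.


Left-recursive alternatives: E-x, E;x; non-recursive: a
Introduce E': E -> aE', E' -> -xE' | ;xE' | ε


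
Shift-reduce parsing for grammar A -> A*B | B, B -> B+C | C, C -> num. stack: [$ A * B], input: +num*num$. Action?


'+' can extend B; shift to build B -> B+C
Action: shift


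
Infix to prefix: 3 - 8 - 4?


left-to-right (same/higher precedence on left): tree is (- (- 3 8) 4)
Prefix: - - 3 8 4


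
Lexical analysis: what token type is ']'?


Pattern: delimiter/punctuation
Type: PUNCTUATION


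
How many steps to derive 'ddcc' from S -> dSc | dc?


Derivation: S => dSc => ddcc
Steps: 2


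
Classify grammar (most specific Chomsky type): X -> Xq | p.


Left-linear: every RHS is a terminal or one nonterminal followed by a terminal
Classification: Type 3 (Regular)


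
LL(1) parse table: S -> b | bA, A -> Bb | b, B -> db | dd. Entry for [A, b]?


For [A, b]: 'b' ∈ FIRST(b)
Entry: A -> b


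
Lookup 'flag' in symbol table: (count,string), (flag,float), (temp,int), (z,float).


Lookup 'flag' → type float


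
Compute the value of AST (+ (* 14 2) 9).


Evaluate inner: (* 14 2) = 28
Evaluate root: (+ 28 9) = 37
Result: 37


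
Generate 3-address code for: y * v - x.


Break into single-operator statements:
t1 = y * v
t2 = t1 - x


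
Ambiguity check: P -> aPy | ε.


balanced a^n…y^n: each string has a unique parse
Unambiguous


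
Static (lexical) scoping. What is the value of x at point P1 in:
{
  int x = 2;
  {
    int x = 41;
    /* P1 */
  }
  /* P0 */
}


x declared in the same block as P1
x = 41


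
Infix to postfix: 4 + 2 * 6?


* has higher precedence, evaluate 2*6 first
Postfix: 4 2 6 * +


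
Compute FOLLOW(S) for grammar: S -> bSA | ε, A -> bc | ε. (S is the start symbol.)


$ ∈ FOLLOW(S). For each A -> αBβ: add FIRST(β)\{ε} to FOLLOW(B); if β nullable, add FOLLOW(A).
FOLLOW(S) = {$, b}


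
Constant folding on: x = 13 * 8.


13 * 8 = 104 at compile time
Optimized: x = 104


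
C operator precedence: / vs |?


'/' is multiplicative (level 10); '|' is bitwise OR (level 3)
Higher level binds tighter
'/' has higher precedence than '|'


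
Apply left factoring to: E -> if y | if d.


Common prefix: 'if'
Factored: E -> if E', E' -> y | d


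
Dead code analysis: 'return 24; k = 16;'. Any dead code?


statement follows a return and is unreachable
Dead: 'k = 16'


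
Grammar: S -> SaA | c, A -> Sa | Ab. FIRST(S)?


Per alternative of S: FIRST(SaA) = {c}; FIRST(c) = {c}
FIRST(S) = {c}


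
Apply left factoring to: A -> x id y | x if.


Common prefix: 'x'
Factored: A -> x A', A' -> id y | if


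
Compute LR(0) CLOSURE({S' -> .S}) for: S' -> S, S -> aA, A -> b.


Start: S' -> .S
For each item with dot before a nonterminal B, add B -> .γ for every B-production
Closure: [S' -> .S, S -> .aA]


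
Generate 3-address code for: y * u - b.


Break into single-operator statements:
t1 = y * u
t2 = t1 - b


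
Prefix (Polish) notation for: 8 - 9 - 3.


left-to-right (same/higher precedence on left): tree is (- (- 8 9) 3)
Prefix: - - 8 9 3


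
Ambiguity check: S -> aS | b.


right-linear, alternatives start with distinct terminals 'a' vs 'b': unique leftmost derivation
Unambiguous


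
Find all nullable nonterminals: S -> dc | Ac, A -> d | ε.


A nonterminal is nullable iff some alternative derives ε (directly, or every symbol in it is nullable)
Nullable: {A}


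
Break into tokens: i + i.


Scan left to right, longest-match per lexeme
Tokens: ID(i), OP(+), ID(i)


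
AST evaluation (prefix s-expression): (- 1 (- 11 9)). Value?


Evaluate inner: (- 11 9) = 2
Evaluate root: (- 1 2) = -1
Result: -1


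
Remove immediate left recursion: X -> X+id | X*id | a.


Left-recursive alternatives: X+id, X*id; non-recursive: a
Introduce X': X -> aX', X' -> +idX' | *idX' | ε


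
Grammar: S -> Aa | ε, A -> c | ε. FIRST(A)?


Per alternative of A: FIRST(c) = {c}; FIRST(ε) = {ε}
FIRST(A) = {c, ε}


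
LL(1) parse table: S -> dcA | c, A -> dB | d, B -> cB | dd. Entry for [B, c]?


For [B, c]: 'c' ∈ FIRST(cB)
Entry: B -> cB


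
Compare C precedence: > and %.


'%' is multiplicative (level 10); '>' is relational (level 7)
Higher level binds tighter
'%' has higher precedence than '>'


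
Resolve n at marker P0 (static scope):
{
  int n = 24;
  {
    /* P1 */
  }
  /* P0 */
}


n declared in the same block as P0
n = 24


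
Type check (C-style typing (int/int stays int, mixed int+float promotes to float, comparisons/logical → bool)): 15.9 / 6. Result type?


Operand types: float / int
Rule: mixed int/float promotes to float; int/int stays int
Result type: float


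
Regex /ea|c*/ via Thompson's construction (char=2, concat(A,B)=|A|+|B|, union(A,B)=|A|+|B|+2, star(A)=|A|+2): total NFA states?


Syntax tree has 3 char leaf(s), 1 union(s), 1 star(s)
chars contribute 3×2 = 6; each union adds +2; each star adds +2
Total: 6 + 2 + 2 = 10 states


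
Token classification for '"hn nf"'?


Pattern: double-quoted sequence
Type: STRING_LITERAL


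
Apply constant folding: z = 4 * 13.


4 * 13 = 52 at compile time
Optimized: z = 52


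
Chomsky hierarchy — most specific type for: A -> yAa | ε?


Single nonterminal LHS, but y^n a^n is not regular
Classification: Type 2 (Context-Free)


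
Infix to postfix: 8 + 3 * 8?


* has higher precedence, evaluate 3*8 first
Postfix: 8 3 8 * +


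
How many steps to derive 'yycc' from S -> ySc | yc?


Derivation: S => ySc => yycc
Steps: 2


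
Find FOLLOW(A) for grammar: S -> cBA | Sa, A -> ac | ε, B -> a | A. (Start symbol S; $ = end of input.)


$ ∈ FOLLOW(S). For each A -> αBβ: add FIRST(β)\{ε} to FOLLOW(B); if β nullable, add FOLLOW(A).
FOLLOW(A) = {$, a}


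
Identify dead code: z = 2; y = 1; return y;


z is assigned but never read
Dead: 'z = 2'


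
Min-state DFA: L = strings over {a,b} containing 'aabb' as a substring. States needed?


KMP-style automaton: 4 progress states + 1 absorbing accept = 5
Minimal DFA: 5 states


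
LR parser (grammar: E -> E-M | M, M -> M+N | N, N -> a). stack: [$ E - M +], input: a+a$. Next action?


no handle; shift 'a'
Action: shift


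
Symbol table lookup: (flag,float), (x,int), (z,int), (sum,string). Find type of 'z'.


Lookup 'z' → type int


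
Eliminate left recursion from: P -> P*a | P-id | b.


Left-recursive alternatives: P*a, P-id; non-recursive: b
Introduce P': P -> bP', P' -> *aP' | -idP' | ε


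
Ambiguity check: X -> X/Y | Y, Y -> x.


precedence layered via separate nonterminal Y: deterministic
Unambiguous


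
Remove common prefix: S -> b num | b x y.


Common prefix: 'b'
Factored: S -> b S', S' -> num | x y


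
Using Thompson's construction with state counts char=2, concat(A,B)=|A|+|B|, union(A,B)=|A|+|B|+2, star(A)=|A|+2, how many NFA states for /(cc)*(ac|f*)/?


Syntax tree has 5 char leaf(s), 1 union(s), 2 star(s)
chars contribute 5×2 = 10; each union adds +2; each star adds +2
Total: 10 + 2 + 4 = 16 states


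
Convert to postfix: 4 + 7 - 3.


Left to right (same or higher precedence on left)
Postfix: 4 7 + 3 -


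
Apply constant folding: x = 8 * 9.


8 * 9 = 72 at compile time
Optimized: x = 72


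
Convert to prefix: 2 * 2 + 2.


left-to-right (same/higher precedence on left): tree is (+ (* 2 2) 2)
Prefix: + * 2 2 2


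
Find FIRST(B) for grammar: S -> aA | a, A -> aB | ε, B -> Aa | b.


Per alternative of B: FIRST(Aa) = {a}; FIRST(b) = {b}
FIRST(B) = {a, b}


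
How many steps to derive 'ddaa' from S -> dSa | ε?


Derivation: S => dSa => ddSaa => ddaa
Steps: 3


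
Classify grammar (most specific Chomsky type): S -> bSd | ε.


Single nonterminal LHS, but b^n d^n is not regular
Classification: Type 2 (Context-Free)


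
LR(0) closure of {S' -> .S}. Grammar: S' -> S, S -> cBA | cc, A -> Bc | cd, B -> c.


Start: S' -> .S
For each item with dot before a nonterminal B, add B -> .γ for every B-production
Closure: [S' -> .S, S -> .cBA, S -> .cc]


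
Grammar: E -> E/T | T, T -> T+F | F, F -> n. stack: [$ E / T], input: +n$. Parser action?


'+' can extend T; shift to build T -> T+F
Action: shift


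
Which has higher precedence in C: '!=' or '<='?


'<=' is relational (level 7); '!=' is equality (level 6)
Higher level binds tighter
'<=' has higher precedence than '!='


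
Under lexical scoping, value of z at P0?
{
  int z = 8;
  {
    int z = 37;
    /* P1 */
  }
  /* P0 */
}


z declared in the same block as P0
z = 8


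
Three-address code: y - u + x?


Break into single-operator statements:
t1 = y - u
t2 = t1 + x


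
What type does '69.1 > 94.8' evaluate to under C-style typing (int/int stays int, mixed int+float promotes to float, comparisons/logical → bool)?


Operand types: float > float
Rule: comparison yields bool
Result type: bool


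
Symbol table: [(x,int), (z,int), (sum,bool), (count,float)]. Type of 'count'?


Lookup 'count' → type float


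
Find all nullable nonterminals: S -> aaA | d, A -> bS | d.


A nonterminal is nullable iff some alternative derives ε (directly, or every symbol in it is nullable)
Nullable: {}


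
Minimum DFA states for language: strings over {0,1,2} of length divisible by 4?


Track length mod 4: states 0..3, accept at 0
Minimal DFA: 4 states


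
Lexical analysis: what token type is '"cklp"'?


Pattern: double-quoted sequence
Type: STRING_LITERAL


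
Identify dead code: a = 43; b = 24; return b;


a is assigned but never read
Dead: 'a = 43'


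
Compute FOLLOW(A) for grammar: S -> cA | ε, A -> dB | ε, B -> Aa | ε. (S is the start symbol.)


$ ∈ FOLLOW(S). For each A -> αBβ: add FIRST(β)\{ε} to FOLLOW(B); if β nullable, add FOLLOW(A).
FOLLOW(A) = {$, a}


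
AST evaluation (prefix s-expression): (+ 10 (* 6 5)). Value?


Evaluate inner: (* 6 5) = 30
Evaluate root: (+ 10 30) = 40
Result: 40


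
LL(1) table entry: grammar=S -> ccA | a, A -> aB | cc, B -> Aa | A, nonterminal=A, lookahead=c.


For [A, c]: 'c' ∈ FIRST(cc)
Entry: A -> cc


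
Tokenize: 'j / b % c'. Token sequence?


Scan left to right, longest-match per lexeme
Tokens: ID(j), OP(/), ID(b), OP(%), ID(c)


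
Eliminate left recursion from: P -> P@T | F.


Left-recursive alternatives: P@T; non-recursive: F
Introduce P': P -> FP', P' -> @TP' | ε


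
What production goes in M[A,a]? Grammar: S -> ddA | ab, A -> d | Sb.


For [A, a]: 'a' ∈ FIRST(Sb)
Entry: A -> Sb


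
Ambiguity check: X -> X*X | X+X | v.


'v*v+v' has two parse trees (no precedence encoded between * and +)
Ambiguous


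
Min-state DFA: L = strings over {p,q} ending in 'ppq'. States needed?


Track the longest suffix of input matching a prefix of 'ppq': 4 classes (prefixes of length 0..3)
Minimal DFA: 4 states


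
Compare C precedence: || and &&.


'&&' is logical AND (level 2); '||' is logical OR (level 1)
Higher level binds tighter
'&&' has higher precedence than '||'


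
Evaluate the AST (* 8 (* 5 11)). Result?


Evaluate inner: (* 5 11) = 55
Evaluate root: (* 8 55) = 440
Result: 440


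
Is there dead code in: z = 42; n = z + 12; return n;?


z is read by n's definition; n is returned
No dead code


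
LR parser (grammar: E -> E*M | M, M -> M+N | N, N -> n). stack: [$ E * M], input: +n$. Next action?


'+' can extend M; shift to build M -> M+N
Action: shift


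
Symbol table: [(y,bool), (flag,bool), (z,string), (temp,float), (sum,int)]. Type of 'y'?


Lookup 'y' → type bool


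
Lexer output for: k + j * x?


Scan left to right, longest-match per lexeme
Tokens: ID(k), OP(+), ID(j), OP(*), ID(x)


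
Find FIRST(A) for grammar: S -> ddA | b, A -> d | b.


Per alternative of A: FIRST(d) = {d}; FIRST(b) = {b}
FIRST(A) = {b, d}


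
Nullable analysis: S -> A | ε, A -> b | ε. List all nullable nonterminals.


A nonterminal is nullable iff some alternative derives ε (directly, or every symbol in it is nullable)
Nullable: {A, S}


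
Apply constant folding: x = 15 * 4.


15 * 4 = 60 at compile time
Optimized: x = 60


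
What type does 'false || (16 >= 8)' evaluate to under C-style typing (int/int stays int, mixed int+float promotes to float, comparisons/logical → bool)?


Operand types: bool || bool
Rule: logical operators take bool operands and yield bool
Result type: bool


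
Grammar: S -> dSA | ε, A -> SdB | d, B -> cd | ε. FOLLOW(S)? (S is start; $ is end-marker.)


$ ∈ FOLLOW(S). For each A -> αBβ: add FIRST(β)\{ε} to FOLLOW(B); if β nullable, add FOLLOW(A).
FOLLOW(S) = {$, d}


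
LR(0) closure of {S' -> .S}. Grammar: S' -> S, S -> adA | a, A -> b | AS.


Start: S' -> .S
For each item with dot before a nonterminal B, add B -> .γ for every B-production
Closure: [S' -> .S, S -> .adA, S -> .a]


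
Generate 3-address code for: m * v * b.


Break into single-operator statements:
t1 = m * v
t2 = t1 * b


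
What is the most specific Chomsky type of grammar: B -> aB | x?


Right-linear: every RHS is a terminal or a terminal followed by one nonterminal
Classification: Type 3 (Regular)


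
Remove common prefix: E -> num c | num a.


Common prefix: 'num'
Factored: E -> num E', E' -> c | a


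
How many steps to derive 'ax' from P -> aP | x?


Derivation: P => aP => ax
Steps: 2


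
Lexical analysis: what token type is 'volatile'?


Pattern: reserved word
Type: KEYWORD


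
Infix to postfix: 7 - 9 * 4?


* has higher precedence, evaluate 9*4 first
Postfix: 7 9 4 * -


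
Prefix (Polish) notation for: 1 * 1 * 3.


left-to-right (same/higher precedence on left): tree is (* (* 1 1) 3)
Prefix: * * 1 1 3


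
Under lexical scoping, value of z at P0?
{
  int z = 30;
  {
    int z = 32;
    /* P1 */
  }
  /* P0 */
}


z declared in the same block as P0
z = 30


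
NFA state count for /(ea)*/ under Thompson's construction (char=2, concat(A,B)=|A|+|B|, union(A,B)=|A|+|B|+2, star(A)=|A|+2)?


Syntax tree has 2 char leaf(s), 0 union(s), 1 star(s)
chars contribute 2×2 = 4; each union adds +2; each star adds +2
Total: 4 + 0 + 2 = 6 states


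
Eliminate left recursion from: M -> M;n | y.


Left-recursive alternatives: M;n; non-recursive: y
Introduce M': M -> yM', M' -> ;nM' | ε


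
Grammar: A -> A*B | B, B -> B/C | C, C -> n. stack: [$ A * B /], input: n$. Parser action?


no handle; shift 'n'
Action: shift


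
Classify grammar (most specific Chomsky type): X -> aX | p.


Right-linear: every RHS is a terminal or a terminal followed by one nonterminal
Classification: Type 3 (Regular)


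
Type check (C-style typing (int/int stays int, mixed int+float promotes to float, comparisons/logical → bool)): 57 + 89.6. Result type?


Operand types: int + float
Rule: mixed int/float promotes to float; int/int stays int
Result type: float


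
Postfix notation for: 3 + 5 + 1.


Left to right (same or higher precedence on left)
Postfix: 3 5 + 1 +


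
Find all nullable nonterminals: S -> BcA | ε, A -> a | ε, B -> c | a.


A nonterminal is nullable iff some alternative derives ε (directly, or every symbol in it is nullable)
Nullable: {A, S}


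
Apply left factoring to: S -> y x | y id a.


Common prefix: 'y'
Factored: S -> y S', S' -> x | id a


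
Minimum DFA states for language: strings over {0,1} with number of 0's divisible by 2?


Track (count of 0) mod 2: states 0..1, accept at 0
Minimal DFA: 2 states


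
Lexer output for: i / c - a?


Scan left to right, longest-match per lexeme
Tokens: ID(i), OP(/), ID(c), OP(-), ID(a)


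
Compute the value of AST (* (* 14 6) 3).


Evaluate inner: (* 14 6) = 84
Evaluate root: (* 84 3) = 252
Result: 252


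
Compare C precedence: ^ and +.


'+' is additive (level 9); '^' is bitwise XOR (level 4)
Higher level binds tighter
'+' has higher precedence than '^'


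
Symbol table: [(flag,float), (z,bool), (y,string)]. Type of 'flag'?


Lookup 'flag' → type float


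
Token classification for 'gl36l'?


Pattern: letter/underscore followed by alphanumerics, not a keyword
Type: IDENTIFIER


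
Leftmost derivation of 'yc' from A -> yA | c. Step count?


Derivation: A => yA => yc
Steps: 2


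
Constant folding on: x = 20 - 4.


20 - 4 = 16 at compile time
Optimized: x = 16


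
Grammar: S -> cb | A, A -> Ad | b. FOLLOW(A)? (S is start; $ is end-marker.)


$ ∈ FOLLOW(S). For each A -> αBβ: add FIRST(β)\{ε} to FOLLOW(B); if β nullable, add FOLLOW(A).
FOLLOW(A) = {$, d}


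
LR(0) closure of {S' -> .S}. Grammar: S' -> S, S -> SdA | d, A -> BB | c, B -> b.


Start: S' -> .S
For each item with dot before a nonterminal B, add B -> .γ for every B-production
Closure: [S' -> .S, S -> .SdA, S -> .d]


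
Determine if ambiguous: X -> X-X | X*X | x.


'x-x*x' has two parse trees (no precedence encoded between - and *)
Ambiguous


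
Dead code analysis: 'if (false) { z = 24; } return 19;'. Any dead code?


condition is constant false, so the whole block is unreachable
Dead: 'if (false) { z = 24; }'


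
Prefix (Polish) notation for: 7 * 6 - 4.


left-to-right (same/higher precedence on left): tree is (- (* 7 6) 4)
Prefix: - * 7 6 4


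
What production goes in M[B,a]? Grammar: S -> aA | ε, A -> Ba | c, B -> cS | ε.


For [B, a]: ε is nullable and 'a' ∈ FOLLOW(B)
Entry: B -> ε


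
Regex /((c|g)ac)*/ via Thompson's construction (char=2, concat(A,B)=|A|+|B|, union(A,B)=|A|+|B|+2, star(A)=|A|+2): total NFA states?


Syntax tree has 4 char leaf(s), 1 union(s), 1 star(s)
chars contribute 4×2 = 8; each union adds +2; each star adds +2
Total: 8 + 2 + 2 = 12 states


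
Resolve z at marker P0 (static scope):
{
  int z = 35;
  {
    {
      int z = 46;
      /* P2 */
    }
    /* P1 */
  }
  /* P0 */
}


z declared in the same block as P0
z = 35


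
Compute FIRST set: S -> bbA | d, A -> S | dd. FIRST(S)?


Per alternative of S: FIRST(bbA) = {b}; FIRST(d) = {d}
FIRST(S) = {b, d}


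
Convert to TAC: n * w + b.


Break into single-operator statements:
t1 = n * w
t2 = t1 + b


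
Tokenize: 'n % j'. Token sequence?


Scan left to right, longest-match per lexeme
Tokens: ID(n), OP(%), ID(j)


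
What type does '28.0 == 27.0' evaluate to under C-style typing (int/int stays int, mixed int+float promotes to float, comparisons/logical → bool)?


Operand types: float == float
Rule: comparison yields bool
Result type: bool


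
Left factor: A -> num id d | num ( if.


Common prefix: 'num'
Factored: A -> num A', A' -> id d | ( if


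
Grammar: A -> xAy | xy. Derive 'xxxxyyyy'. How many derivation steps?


Derivation: A => xAy => xxAyy => xxxAyyy => xxxxyyyy
Steps: 4


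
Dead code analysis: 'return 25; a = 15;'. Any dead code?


statement follows a return and is unreachable
Dead: 'a = 15'


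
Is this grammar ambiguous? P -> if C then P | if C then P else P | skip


dangling else: 'if C then if C then skip else skip' parses two ways
Ambiguous


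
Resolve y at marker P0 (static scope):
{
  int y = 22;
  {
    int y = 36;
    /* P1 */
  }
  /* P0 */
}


y declared in the same block as P0
y = 22


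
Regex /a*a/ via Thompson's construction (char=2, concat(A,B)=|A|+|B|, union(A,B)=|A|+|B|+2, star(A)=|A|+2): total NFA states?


Syntax tree has 2 char leaf(s), 0 union(s), 1 star(s)
chars contribute 2×2 = 4; each union adds +2; each star adds +2
Total: 4 + 0 + 2 = 6 states


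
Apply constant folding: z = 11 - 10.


11 - 10 = 1 at compile time
Optimized: z = 1


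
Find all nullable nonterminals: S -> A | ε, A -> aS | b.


A nonterminal is nullable iff some alternative derives ε (directly, or every symbol in it is nullable)
Nullable: {S}


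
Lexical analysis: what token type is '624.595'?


Pattern: digits with a decimal point
Type: FLOAT_LITERAL


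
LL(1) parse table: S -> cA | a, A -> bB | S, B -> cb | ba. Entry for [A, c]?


For [A, c]: 'c' ∈ FIRST(S)
Entry: A -> S


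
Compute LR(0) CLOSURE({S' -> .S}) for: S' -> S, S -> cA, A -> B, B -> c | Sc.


Start: S' -> .S
For each item with dot before a nonterminal B, add B -> .γ for every B-production
Closure: [S' -> .S, S -> .cA]


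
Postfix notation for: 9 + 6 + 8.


Left to right (same or higher precedence on left)
Postfix: 9 6 + 8 +


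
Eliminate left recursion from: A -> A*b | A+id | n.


Left-recursive alternatives: A*b, A+id; non-recursive: n
Introduce A': A -> nA', A' -> *bA' | +idA' | ε


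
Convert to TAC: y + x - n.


Break into single-operator statements:
t1 = y + x
t2 = t1 - n


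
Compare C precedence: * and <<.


'*' is multiplicative (level 10); '<<' is shift (level 8)
Higher level binds tighter
'*' has higher precedence than '<<'


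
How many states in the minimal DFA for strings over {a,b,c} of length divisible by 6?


Track length mod 6: states 0..5, accept at 0
Minimal DFA: 6 states


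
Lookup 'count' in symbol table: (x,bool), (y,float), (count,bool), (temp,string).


Lookup 'count' → type bool


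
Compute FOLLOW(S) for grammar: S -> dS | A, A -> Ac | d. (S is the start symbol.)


$ ∈ FOLLOW(S). For each A -> αBβ: add FIRST(β)\{ε} to FOLLOW(B); if β nullable, add FOLLOW(A).
FOLLOW(S) = {$}


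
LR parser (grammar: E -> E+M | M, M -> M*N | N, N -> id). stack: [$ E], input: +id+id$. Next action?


shift '+' to continue E -> E+M
Action: shift


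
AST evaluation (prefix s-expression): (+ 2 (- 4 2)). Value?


Evaluate inner: (- 4 2) = 2
Evaluate root: (+ 2 2) = 4
Result: 4


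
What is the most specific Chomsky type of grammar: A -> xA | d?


Right-linear: every RHS is a terminal or a terminal followed by one nonterminal
Classification: Type 3 (Regular)


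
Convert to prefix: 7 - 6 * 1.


'*' binds tighter: tree is (- 7 (* 6 1))
Prefix: - 7 * 6 1


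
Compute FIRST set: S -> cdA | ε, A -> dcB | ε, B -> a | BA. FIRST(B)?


Per alternative of B: FIRST(a) = {a}; FIRST(BA) = {a}
FIRST(B) = {a}


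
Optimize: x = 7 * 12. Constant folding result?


7 * 12 = 84 at compile time
Optimized: x = 84


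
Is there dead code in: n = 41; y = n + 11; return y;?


n is read by y's definition; y is returned
No dead code


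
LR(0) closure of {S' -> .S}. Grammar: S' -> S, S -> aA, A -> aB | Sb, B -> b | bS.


Start: S' -> .S
For each item with dot before a nonterminal B, add B -> .γ for every B-production
Closure: [S' -> .S, S -> .aA]


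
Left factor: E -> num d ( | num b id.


Common prefix: 'num'
Factored: E -> num E', E' -> d ( | b id


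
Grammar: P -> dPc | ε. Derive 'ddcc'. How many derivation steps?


Derivation: P => dPc => ddPcc => ddcc
Steps: 3


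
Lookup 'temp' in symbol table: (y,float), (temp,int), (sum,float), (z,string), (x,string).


Lookup 'temp' → type int


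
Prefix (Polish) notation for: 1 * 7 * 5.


left-to-right (same/higher precedence on left): tree is (* (* 1 7) 5)
Prefix: * * 1 7 5


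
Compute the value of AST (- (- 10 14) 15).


Evaluate inner: (- 10 14) = -4
Evaluate root: (- -4 15) = -19
Result: -19


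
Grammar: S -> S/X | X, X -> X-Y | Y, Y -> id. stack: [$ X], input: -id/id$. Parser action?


shift '-' to continue X -> X-Y
Action: shift


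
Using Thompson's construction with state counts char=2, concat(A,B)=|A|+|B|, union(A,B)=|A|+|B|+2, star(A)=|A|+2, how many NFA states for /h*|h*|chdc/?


Syntax tree has 6 char leaf(s), 2 union(s), 2 star(s)
chars contribute 6×2 = 12; each union adds +2; each star adds +2
Total: 12 + 4 + 4 = 20 states


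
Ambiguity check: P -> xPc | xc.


balanced x^n…c^n: each string has a unique parse
Unambiguous


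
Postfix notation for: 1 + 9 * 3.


* has higher precedence, evaluate 9*3 first
Postfix: 1 9 3 * +


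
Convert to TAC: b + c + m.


Break into single-operator statements:
t1 = b + c
t2 = t1 + m


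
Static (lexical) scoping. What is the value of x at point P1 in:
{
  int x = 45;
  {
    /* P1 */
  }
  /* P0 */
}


P1's block does not declare x; resolves to the enclosing declaration at depth 0
x = 45


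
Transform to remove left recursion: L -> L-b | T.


Left-recursive alternatives: L-b; non-recursive: T
Introduce L': L -> TL', L' -> -bL' | ε


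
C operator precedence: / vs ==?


'/' is multiplicative (level 10); '==' is equality (level 6)
Higher level binds tighter
'/' has higher precedence than '=='


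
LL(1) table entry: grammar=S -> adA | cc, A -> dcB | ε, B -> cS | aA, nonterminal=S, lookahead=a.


For [S, a]: 'a' ∈ FIRST(adA)
Entry: S -> adA


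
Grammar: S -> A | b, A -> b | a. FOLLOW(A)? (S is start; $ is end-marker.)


$ ∈ FOLLOW(S). For each A -> αBβ: add FIRST(β)\{ε} to FOLLOW(B); if β nullable, add FOLLOW(A).
FOLLOW(A) = {$}


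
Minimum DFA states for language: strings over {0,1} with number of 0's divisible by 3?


Track (count of 0) mod 3: states 0..2, accept at 0
Minimal DFA: 3 states


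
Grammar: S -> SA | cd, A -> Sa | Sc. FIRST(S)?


Per alternative of S: FIRST(SA) = {c}; FIRST(cd) = {c}
FIRST(S) = {c}


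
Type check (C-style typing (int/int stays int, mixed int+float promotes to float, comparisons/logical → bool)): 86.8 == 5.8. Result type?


Operand types: float == float
Rule: comparison yields bool
Result type: bool


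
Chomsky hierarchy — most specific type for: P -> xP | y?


Right-linear: every RHS is a terminal or a terminal followed by one nonterminal
Classification: Type 3 (Regular)


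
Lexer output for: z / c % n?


Scan left to right, longest-match per lexeme
Tokens: ID(z), OP(/), ID(c), OP(%), ID(n)


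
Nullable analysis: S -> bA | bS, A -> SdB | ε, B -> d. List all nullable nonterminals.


A nonterminal is nullable iff some alternative derives ε (directly, or every symbol in it is nullable)
Nullable: {A}


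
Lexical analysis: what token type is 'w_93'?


Pattern: letter/underscore followed by alphanumerics, not a keyword
Type: IDENTIFIER


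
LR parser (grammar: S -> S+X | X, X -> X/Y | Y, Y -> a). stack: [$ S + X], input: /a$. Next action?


'/' can extend X; shift to build X -> X/Y
Action: shift


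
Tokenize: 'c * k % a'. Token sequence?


Scan left to right, longest-match per lexeme
Tokens: ID(c), OP(*), ID(k), OP(%), ID(a)


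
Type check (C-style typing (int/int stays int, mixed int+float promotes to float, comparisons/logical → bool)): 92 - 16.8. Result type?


Operand types: int - float
Rule: mixed int/float promotes to float; int/int stays int
Result type: float


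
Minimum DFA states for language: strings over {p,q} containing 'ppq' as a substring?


KMP-style automaton: 3 progress states + 1 absorbing accept = 4
Minimal DFA: 4 states


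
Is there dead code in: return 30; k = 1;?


statement follows a return and is unreachable
Dead: 'k = 1'


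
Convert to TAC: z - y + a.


Break into single-operator statements:
t1 = z - y
t2 = t1 + a


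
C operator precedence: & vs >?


'>' is relational (level 7); '&' is bitwise AND (level 5)
Higher level binds tighter
'>' has higher precedence than '&'


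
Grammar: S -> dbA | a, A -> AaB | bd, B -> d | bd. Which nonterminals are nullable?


A nonterminal is nullable iff some alternative derives ε (directly, or every symbol in it is nullable)
Nullable: {}


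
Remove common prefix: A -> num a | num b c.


Common prefix: 'num'
Factored: A -> num A', A' -> a | b c


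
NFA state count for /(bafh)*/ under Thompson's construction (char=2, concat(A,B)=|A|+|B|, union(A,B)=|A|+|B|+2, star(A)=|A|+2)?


Syntax tree has 4 char leaf(s), 0 union(s), 1 star(s)
chars contribute 4×2 = 8; each union adds +2; each star adds +2
Total: 8 + 0 + 2 = 10 states


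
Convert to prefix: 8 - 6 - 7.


left-to-right (same/higher precedence on left): tree is (- (- 8 6) 7)
Prefix: - - 8 6 7


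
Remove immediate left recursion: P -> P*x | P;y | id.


Left-recursive alternatives: P*x, P;y; non-recursive: id
Introduce P': P -> idP', P' -> *xP' | ;yP' | ε


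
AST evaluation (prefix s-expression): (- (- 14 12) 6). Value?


Evaluate inner: (- 14 12) = 2
Evaluate root: (- 2 6) = -4
Result: -4


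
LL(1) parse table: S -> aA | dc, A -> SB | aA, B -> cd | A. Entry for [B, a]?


For [B, a]: 'a' ∈ FIRST(A)
Entry: B -> A


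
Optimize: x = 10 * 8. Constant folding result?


10 * 8 = 80 at compile time
Optimized: x = 80


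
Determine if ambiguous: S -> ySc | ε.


balanced y^n…c^n: each string has a unique parse
Unambiguous


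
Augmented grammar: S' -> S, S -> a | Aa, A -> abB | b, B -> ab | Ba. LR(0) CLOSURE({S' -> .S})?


Start: S' -> .S
For each item with dot before a nonterminal B, add B -> .γ for every B-production
Closure: [S' -> .S, S -> .a, S -> .Aa, A -> .abB, A -> .b]


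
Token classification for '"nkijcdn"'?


Pattern: double-quoted sequence
Type: STRING_LITERAL


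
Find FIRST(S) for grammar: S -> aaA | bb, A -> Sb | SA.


Per alternative of S: FIRST(aaA) = {a}; FIRST(bb) = {b}
FIRST(S) = {a, b}


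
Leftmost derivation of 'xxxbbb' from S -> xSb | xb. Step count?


Derivation: S => xSb => xxSbb => xxxbbb
Steps: 3


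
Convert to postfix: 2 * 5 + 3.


Left to right (same or higher precedence on left)
Postfix: 2 5 * 3 +


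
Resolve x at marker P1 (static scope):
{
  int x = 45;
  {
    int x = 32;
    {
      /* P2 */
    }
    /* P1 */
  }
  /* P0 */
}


x declared in the same block as P1
x = 32


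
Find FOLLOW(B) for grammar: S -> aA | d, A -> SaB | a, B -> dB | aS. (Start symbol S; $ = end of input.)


$ ∈ FOLLOW(S). For each A -> αBβ: add FIRST(β)\{ε} to FOLLOW(B); if β nullable, add FOLLOW(A).
FOLLOW(B) = {$, a}


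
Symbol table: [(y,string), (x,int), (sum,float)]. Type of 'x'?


Lookup 'x' → type int
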